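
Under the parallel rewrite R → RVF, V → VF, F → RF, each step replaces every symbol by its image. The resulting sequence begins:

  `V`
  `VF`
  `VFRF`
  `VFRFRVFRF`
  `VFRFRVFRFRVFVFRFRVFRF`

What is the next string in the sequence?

VFRFRVFRFRVFVFRFRVFRFRVFVFRFVFRFRVFRFRVFVFRFRVFRF

Applying the rule to each of the 21 symbols of VFRFRVFRFRVFVFRFRVFRF gives the pieces VF RF RVF RF RVF VF RF RVF RF RVF VF RF VF RF RVF RF RVF VF RF RVF RF, which concatenate to the answer.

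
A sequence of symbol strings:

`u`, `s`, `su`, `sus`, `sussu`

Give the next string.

Each term (from the third on) is the previous term followed by the one before it: term 3 = s·u = su.
Continuing: sussu · sus gives term 6.

sussusus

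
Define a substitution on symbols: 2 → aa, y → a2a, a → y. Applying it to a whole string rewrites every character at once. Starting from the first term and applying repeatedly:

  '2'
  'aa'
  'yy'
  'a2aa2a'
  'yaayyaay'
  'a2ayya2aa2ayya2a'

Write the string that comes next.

Rewriting the 16 symbols of a2ayya2aa2ayya2a one by one yields y aa y a2a a2a y aa y y aa y a2a a2a y aa y; concatenated:

yaaya2aa2ayaayyaaya2aa2ayaay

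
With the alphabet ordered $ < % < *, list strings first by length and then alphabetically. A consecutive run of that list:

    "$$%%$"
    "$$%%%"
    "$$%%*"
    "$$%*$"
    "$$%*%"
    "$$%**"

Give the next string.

$$*$$

The successor of $$%** increments the rightmost position that isn't already * and resets every position after it to $.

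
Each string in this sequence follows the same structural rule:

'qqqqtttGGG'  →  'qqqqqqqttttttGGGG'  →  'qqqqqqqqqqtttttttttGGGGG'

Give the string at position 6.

qqqqqqqqqqqqqqqqqqqttttttttttttttttttGGGGGGGG

Reading off run lengths: q runs 4, 7, 10; t runs 3, 6, 9; G runs 3, 4, 5 — each is linear in n (n = 1, 2, …).
At n = 6 the blocks have lengths 19, 18, 8.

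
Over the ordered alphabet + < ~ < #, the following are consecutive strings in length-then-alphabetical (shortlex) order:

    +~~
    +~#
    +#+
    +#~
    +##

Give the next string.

~++

Find the rightmost character of +## below #, bump it to the next letter, and reset everything to its right to +.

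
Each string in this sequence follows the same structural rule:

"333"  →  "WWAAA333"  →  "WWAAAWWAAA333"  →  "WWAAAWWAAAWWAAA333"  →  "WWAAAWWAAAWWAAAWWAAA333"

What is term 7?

WWAAAWWAAAWWAAAWWAAAWWAAAWWAAA333

Every step adds WWAAA at the front: s(k+1) = WWAAA·s(k).
From WWAAAWWAAAWWAAAWWAAA333, 2 further steps: WWAAAWWAAAWWAAAWWAAA333 → WWAAAWWAAAWWAAAWWAAAWWAAA333 → (answer).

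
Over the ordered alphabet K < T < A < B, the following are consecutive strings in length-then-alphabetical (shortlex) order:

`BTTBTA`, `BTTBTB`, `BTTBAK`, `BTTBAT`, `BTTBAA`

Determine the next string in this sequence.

BTTBAB

Find the rightmost character of BTTBAA below B, bump it to the next letter, and reset everything to its right to K.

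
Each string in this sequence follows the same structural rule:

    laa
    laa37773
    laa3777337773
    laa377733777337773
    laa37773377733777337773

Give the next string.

The strings grow by a fixed suffix 37773 each time.
So the next term is laa37773377733777337773·37773.

laa3777337773377733777337773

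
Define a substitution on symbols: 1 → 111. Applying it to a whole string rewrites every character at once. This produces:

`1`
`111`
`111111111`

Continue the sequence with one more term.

111111111111111111111111111

Apply φ to 111111111 symbol by symbol: 1→111, 1→111, 1→111, 1→111, 1→111, 1→111, 1→111, 1→111, 1→111; joined: 111 111 111 111 111 111 111 111 111.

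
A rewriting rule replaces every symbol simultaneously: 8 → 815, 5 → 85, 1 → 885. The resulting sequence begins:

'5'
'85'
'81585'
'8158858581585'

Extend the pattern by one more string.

8158858581581585815858158858581585

φ(8158858581585) expands symbol-by-symbol to 815 885 85 815 815 85 815 85 815 885 85 815 85; joining the 13 pieces gives the next term.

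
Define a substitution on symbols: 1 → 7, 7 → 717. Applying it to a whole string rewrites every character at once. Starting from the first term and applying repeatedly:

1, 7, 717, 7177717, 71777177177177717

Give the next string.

Rewriting the 17 symbols of 71777177177177717 one by one yields 717 7 717 717 717 7 717 717 7 717 717 7 717 717 717 7 717; concatenated:

71777177177177717717771771777177177177717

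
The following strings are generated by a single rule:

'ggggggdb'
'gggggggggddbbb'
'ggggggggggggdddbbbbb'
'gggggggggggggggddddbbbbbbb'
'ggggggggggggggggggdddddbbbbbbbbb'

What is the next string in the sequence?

The n-th term is 3n+3 g's then n d's then 2n-1 b's (n = 1, 2, …).
For the next term, n = 6, so the run lengths are 21, 6, 11.

gggggggggggggggggggggddddddbbbbbbbbbbb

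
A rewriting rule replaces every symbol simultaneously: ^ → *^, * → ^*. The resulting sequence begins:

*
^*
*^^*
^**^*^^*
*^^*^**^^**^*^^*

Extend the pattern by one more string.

^**^*^^**^^*^**^*^^*^**^^**^*^^*

Replace each of the 16 characters of *^^*^**^^**^*^^* in place — ^* *^ *^ ^* *^ ^* ^* *^ *^ ^* ^* *^ ^* *^ *^ ^* — and concatenate.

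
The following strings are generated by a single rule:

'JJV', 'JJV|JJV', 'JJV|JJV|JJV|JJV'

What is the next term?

Each string is two copies of the previous one joined by '|'.
Doubling JJV|JJV|JJV|JJV with '|' between the halves:

JJV|JJV|JJV|JJV|JJV|JJV|JJV|JJV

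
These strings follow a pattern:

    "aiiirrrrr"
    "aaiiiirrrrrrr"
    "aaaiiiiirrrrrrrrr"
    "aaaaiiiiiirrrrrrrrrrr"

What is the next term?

aaaaaiiiiiiirrrrrrrrrrrrr

The n-th term is n-1 a's then n+1 i's then 2n+1 r's, where the shown terms are n = 2, 3, 4, 5.
Setting n = 6 gives 5, 7, 13 characters in each block.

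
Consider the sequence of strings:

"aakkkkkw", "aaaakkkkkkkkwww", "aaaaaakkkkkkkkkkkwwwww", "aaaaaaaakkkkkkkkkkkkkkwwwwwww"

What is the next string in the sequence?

aaaaaaaaaakkkkkkkkkkkkkkkkkwwwwwwwww

Term n consists of 2n a's, followed by 3n+2 k's, followed by 2n-1 w's (n = 1, 2, …).
At n = 5 the blocks have lengths 10, 17, 9.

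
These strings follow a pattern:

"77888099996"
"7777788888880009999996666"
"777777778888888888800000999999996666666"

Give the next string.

Term n consists of 3n-1 7's, followed by 4n-1 8's, followed by 2n-1 0's, followed by 2n+2 9's, followed by 3n-2 6's (n = 1, 2, …).
For the next term, n = 4, so the run lengths are 11, 15, 7, 10, 10.

77777777777888888888888888000000099999999996666666666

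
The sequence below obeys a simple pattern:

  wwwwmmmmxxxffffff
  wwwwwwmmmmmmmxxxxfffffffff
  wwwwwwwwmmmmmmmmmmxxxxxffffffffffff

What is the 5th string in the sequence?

Term n consists of 2n w's, followed by 3n-2 m's, followed by n+1 x's, followed by 3n f's, where the shown terms are n = 2, 3, 4.
Setting n = 6 gives 12, 16, 7, 18 characters in each block.

wwwwwwwwwwwwmmmmmmmmmmmmmmmmxxxxxxxffffffffffffffffff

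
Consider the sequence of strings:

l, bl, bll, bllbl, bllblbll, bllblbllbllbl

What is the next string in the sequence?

bllblbllbllblbllblbll

This is a Fibonacci-style word recurrence s(k) = s(k−1)·s(k−2): e.g. bl·l = bll.
Continuing: bllblbllbllbl · bllblbll gives term 7.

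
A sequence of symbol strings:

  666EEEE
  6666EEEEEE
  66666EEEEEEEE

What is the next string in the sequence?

666666EEEEEEEEEE

Reading off run lengths: 6 runs 3, 4, 5; E runs 4, 6, 8 — each is linear in n, where the shown terms are n = 2, 3, 4.
At n = 5 the blocks have lengths 6, 10.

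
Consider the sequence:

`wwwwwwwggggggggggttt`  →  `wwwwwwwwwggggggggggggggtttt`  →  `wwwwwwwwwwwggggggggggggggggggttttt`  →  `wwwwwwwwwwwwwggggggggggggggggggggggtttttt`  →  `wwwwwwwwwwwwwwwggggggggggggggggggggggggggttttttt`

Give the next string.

wwwwwwwwwwwwwwwwwggggggggggggggggggggggggggggggtttttttt

Term n consists of 2n+1 w's, followed by 4n-2 g's, followed by n t's, where the shown terms are n = 3, 4, 5, 6, 7.
Setting n = 8 gives 17, 30, 8 characters in each block.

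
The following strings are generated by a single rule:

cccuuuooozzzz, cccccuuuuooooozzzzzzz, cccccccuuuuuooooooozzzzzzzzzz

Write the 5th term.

The n-th term is 2n+1 c's then n+2 u's then 2n+1 o's then 3n+1 z's (n = 1, 2, …).
For term 5, n = 5, so the run lengths are 11, 7, 11, 16.

cccccccccccuuuuuuuooooooooooozzzzzzzzzzzzzzzz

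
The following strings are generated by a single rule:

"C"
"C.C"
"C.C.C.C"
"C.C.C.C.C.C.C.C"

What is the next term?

Every step duplicates the string with '.' between the halves.
Doubling C.C.C.C.C.C.C.C with '.' between the halves:

C.C.C.C.C.C.C.C.C.C.C.C.C.C.C.C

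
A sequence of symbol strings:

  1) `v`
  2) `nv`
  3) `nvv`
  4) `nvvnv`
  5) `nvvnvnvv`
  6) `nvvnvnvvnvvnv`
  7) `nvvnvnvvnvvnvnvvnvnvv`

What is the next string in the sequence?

nvvnvnvvnvvnvnvvnvnvvnvvnvnvvnvvnv

From term 3 onward, concatenate the last term with the second-to-last: nv·v = nvv, nvv·nv = nvvnv, …
Continuing: nvvnvnvvnvvnvnvvnvnvv · nvvnvnvvnvvnv gives term 8.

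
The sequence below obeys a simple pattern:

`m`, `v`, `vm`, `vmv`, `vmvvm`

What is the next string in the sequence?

From term 3 onward, concatenate the last term with the second-to-last: v·m = vm, vm·v = vmv, …
So term 6 is vmvvm·vmv.

vmvvmvmv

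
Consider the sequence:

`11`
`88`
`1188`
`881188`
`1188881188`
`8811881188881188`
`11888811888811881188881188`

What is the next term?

From term 3 onward, concatenate the second-to-last term with the last: 11·88 = 1188, 88·1188 = 881188, …
The next term joins 8811881188881188 and 11888811888811881188881188.

881188118888118811888811888811881188881188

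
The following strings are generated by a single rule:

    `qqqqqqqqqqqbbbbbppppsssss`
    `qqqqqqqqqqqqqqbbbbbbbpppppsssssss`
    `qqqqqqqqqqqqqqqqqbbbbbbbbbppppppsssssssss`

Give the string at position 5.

qqqqqqqqqqqqqqqqqqqqqqqbbbbbbbbbbbbbppppppppsssssssssssss

Reading off run lengths: q runs 11, 14, 17; b runs 5, 7, 9; p runs 4, 5, 6; s runs 5, 7, 9 — each is linear in n, where the shown terms are n = 3, 4, 5.
At n = 7 the blocks have lengths 23, 13, 8, 13.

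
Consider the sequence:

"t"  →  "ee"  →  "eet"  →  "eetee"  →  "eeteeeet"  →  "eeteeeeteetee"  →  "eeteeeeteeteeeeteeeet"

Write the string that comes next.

eeteeeeteeteeeeteeeeteeteeeeteetee

From term 3 onward, concatenate the last term with the second-to-last: ee·t = eet, eet·ee = eetee, …
The next term joins eeteeeeteeteeeeteeeet and eeteeeeteetee.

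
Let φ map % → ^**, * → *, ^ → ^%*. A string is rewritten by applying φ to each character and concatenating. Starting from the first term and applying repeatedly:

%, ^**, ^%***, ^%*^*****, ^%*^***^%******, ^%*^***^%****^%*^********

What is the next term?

Rewriting the 25 symbols of ^%*^***^%****^%*^******** one by one yields ^%* ^** * ^%* * * * ^%* ^** * * * * ^%* ^** * ^%* * * * * * * * *; concatenated:

^%*^***^%****^%*^******^%*^***^%*********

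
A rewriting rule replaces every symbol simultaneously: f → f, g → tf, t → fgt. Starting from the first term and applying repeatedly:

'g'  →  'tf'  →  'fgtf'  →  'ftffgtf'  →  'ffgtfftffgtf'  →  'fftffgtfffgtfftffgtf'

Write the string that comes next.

fffgtfftffgtffftffgtfffgtfftffgtf

Applying the rule to each of the 20 symbols of fftffgtfffgtfftffgtf gives the pieces f f fgt f f tf fgt f f f tf fgt f f fgt f f tf fgt f, which concatenate to the answer.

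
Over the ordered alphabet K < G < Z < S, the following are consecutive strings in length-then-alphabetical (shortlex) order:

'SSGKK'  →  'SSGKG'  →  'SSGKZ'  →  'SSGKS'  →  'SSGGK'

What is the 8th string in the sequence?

Continuing the enumeration 3 steps past SSGGK: SSGGK → SSGGG → SSGGZ → (answer).

SSGGS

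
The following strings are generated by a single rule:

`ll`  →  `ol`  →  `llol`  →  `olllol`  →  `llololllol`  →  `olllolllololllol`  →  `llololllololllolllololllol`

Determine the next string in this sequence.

olllolllololllolllololllololllolllololllol

This is a Fibonacci-style word recurrence s(k) = s(k−2)·s(k−1): e.g. ll·ol = llol.
Continuing: olllolllololllol · llololllololllolllololllol gives term 8.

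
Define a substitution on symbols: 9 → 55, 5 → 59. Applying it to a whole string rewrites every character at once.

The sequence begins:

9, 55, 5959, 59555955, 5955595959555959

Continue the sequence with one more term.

59555959595559555955595959555955

φ(5955595959555959) expands symbol-by-symbol to 59 55 59 59 59 55 59 55 59 55 59 59 59 55 59 55; joining the 16 pieces gives the next term.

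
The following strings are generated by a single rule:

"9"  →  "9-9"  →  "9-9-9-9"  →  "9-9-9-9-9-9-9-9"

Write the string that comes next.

s(k+1) = s(k)·-·s(k) — each term doubles the last with '-' between the halves.
So the next term is two copies of 9-9-9-9-9-9-9-9 with '-' between the halves.

9-9-9-9-9-9-9-9-9-9-9-9-9-9-9-9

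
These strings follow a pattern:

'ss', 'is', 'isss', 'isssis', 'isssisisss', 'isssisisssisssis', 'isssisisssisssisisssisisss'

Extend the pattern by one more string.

Each term (from the third on) is the previous term followed by the one before it: term 3 = is·ss = isss.
The next term joins isssisisssisssisisssisisss and isssisisssisssis.

isssisisssisssisisssisisssisssisisssisssis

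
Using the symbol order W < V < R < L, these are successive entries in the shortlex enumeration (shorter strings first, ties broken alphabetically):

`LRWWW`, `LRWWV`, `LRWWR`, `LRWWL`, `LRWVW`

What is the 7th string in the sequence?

LRWVR

Stepping forward 2 times from LRWVW: LRWVW → LRWVV, then the target.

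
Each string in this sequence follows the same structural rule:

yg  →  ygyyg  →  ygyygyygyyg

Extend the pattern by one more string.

ygyygyygyygyygyygyygyyg

Each string is two copies of the previous one joined by 'y'.
One more doubling of ygyygyygyyg gives the answer.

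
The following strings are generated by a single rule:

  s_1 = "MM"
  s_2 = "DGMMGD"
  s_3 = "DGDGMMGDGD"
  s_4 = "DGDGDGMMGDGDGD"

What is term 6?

DGDGDGDGDGMMGDGDGDGDGD

Each term wraps the previous one in DG on the left and GD on the right.
From DGDGDGMMGDGDGD, 2 further steps: DGDGDGMMGDGDGD → DGDGDGDGMMGDGDGDGD → (answer).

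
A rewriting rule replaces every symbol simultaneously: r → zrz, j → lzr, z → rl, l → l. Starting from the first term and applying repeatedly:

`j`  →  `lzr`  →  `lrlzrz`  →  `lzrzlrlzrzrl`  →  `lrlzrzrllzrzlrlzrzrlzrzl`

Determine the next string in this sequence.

lzrzlrlzrzrlzrzllrlzrzrllzrzlrlzrzrlzrzlrlzrzrll

Applying the rule to each of the 24 symbols of lrlzrzrllzrzlrlzrzrlzrzl gives the pieces l zrz l rl zrz rl zrz l l rl zrz rl l zrz l rl zrz rl zrz l rl zrz rl l, which concatenate to the answer.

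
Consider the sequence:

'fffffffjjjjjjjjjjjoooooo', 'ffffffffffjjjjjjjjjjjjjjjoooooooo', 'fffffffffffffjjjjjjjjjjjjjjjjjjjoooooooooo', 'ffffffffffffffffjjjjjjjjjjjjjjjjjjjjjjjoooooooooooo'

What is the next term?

fffffffffffffffffffjjjjjjjjjjjjjjjjjjjjjjjjjjjoooooooooooooo

Each string has the form f^{3n-2} j^{4n-1} o^{2n}, where the shown terms are n = 3, 4, 5, 6.
For the next term, n = 7, so the run lengths are 19, 27, 14.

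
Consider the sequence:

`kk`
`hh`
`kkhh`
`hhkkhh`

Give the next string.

kkhhhhkkhh

From term 3 onward, concatenate the second-to-last term with the last: kk·hh = kkhh, hh·kkhh = hhkkhh, …
Continuing: kkhh · hhkkhh gives term 5.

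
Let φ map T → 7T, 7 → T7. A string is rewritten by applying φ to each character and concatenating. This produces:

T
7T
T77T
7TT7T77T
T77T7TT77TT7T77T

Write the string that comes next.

Rewriting the 16 symbols of T77T7TT77TT7T77T one by one yields 7T T7 T7 7T T7 7T 7T T7 T7 7T 7T T7 7T T7 T7 7T; concatenated:

7TT7T77TT77T7TT7T77T7TT77TT7T77T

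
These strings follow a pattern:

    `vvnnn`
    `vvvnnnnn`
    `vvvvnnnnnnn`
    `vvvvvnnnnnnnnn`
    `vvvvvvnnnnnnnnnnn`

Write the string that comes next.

vvvvvvvnnnnnnnnnnnnn

Term n consists of n v's, followed by 2n-1 n's, where the shown terms are n = 2, 3, 4, 5, 6.
For the next term, n = 7, so the run lengths are 7, 13.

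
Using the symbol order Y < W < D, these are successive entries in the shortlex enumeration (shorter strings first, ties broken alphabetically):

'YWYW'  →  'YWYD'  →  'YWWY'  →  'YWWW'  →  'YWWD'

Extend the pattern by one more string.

Find the rightmost character of YWWD below D, bump it to the next letter, and reset everything to its right to Y.

YWDY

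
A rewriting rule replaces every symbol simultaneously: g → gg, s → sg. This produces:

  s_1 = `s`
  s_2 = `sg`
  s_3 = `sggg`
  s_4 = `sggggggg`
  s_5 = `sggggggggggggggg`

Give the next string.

sggggggggggggggggggggggggggggggg

Replace each of the 16 characters of sggggggggggggggg in place — sg gg gg gg gg gg gg gg gg gg gg gg gg gg gg gg — and concatenate.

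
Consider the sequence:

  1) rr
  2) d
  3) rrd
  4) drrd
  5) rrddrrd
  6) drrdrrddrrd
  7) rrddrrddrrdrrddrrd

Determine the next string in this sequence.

drrdrrddrrdrrddrrddrrdrrddrrd

From term 3 onward, concatenate the second-to-last term with the last: rr·d = rrd, d·rrd = drrd, …
Continuing: drrdrrddrrd · rrddrrddrrdrrddrrd gives term 8.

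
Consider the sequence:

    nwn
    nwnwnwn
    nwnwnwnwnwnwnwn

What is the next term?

nwnwnwnwnwnwnwnwnwnwnwnwnwnwnwn

s(k+1) = s(k)·w·s(k) — each term doubles the last with 'w' between the halves.
So the next term is two copies of nwnwnwnwnwnwnwn with 'w' between the halves.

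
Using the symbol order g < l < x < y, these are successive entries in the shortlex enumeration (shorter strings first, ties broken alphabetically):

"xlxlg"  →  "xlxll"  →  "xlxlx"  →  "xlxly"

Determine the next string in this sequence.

xlxxg

Treat xlxly as a base-4 numeral over the given alphabet and add one, carrying through any trailing y's.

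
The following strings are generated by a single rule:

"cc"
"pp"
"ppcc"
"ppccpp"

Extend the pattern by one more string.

This is a Fibonacci-style word recurrence s(k) = s(k−1)·s(k−2): e.g. pp·cc = ppcc.
So term 5 is ppccpp·ppcc.

ppccppppcc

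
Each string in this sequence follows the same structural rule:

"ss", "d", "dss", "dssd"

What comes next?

dssddss

From term 3 onward, concatenate the last term with the second-to-last: d·ss = dss, dss·d = dssd, …
So term 5 is dssd·dss.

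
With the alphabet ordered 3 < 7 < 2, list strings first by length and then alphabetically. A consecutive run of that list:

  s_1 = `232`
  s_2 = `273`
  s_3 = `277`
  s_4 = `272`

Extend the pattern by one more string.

223

Treat 272 as a base-3 numeral over the given alphabet and add one, carrying through any trailing 2's.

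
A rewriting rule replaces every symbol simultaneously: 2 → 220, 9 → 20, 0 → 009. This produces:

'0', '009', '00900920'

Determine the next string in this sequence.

Apply φ to 00900920 symbol by symbol: 0→009, 0→009, 9→20, 0→009, 0→009, 9→20, 2→220, 0→009; joined: 009 009 20 009 009 20 220 009.

0090092000900920220009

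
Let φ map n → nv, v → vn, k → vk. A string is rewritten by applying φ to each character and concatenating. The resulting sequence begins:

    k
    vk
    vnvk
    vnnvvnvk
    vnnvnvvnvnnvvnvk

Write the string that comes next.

Applying the rule to each of the 16 symbols of vnnvnvvnvnnvvnvk gives the pieces vn nv nv vn nv vn vn nv vn nv nv vn vn nv vn vk, which concatenate to the answer.

vnnvnvvnnvvnvnnvvnnvnvvnvnnvvnvk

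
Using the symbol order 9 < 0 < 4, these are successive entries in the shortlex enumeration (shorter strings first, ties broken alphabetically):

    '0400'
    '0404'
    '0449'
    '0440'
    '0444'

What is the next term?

The successor of 0444 increments the rightmost position that isn't already 4 and resets every position after it to 9.

4999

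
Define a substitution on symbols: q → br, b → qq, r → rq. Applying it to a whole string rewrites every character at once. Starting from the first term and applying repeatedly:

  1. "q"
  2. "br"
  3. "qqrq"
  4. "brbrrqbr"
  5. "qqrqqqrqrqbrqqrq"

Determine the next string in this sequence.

brbrrqbrbrbrrqbrrqbrqqrqbrbrrqbr

φ(qqrqqqrqrqbrqqrq) expands symbol-by-symbol to br br rq br br br rq br rq br qq rq br br rq br; joining the 16 pieces gives the next term.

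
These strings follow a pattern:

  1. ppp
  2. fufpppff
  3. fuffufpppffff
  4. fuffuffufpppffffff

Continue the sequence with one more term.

fuffuffuffufpppffffffff

s(k+1) = fuf·s(k)·ff, so each term gains fuf as a prefix and ff as a suffix.
So the next term is fuf·fuffuffufpppffffff·ff.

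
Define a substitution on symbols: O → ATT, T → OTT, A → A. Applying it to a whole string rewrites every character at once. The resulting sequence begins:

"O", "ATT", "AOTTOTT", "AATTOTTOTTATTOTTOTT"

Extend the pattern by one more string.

AAOTTOTTATTOTTOTTATTOTTOTTAOTTOTTATTOTTOTTATTOTTOTT

Replace each of the 19 characters of AATTOTTOTTATTOTTOTT in place — A A OTT OTT ATT OTT OTT ATT OTT OTT A OTT OTT ATT OTT OTT ATT OTT OTT — and concatenate.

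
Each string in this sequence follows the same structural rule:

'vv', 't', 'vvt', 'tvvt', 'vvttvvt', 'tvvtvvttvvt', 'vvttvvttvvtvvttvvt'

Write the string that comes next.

Each term (from the third on) is the two preceding terms concatenated in order: term 3 = vv·t = vvt.
Continuing: tvvtvvttvvt · vvttvvttvvtvvttvvt gives term 8.

tvvtvvttvvtvvttvvttvvtvvttvvt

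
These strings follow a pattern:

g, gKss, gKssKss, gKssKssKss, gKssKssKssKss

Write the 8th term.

gKssKssKssKssKssKssKss

Each term is the previous one with Kss appended.
From gKssKssKssKss, 3 further steps: gKssKssKssKss → gKssKssKssKssKss → gKssKssKssKssKssKss → (answer).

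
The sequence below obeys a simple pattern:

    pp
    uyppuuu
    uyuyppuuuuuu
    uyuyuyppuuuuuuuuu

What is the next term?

s(k+1) = uy·s(k)·uuu, so each term gains uy as a prefix and uuu as a suffix.
Applying this once more to uyuyuyppuuuuuuuuu:

uyuyuyuyppuuuuuuuuuuuu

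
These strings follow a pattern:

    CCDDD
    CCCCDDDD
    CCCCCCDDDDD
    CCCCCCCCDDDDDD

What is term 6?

Reading off run lengths: C runs 2, 4, 6, 8; D runs 3, 4, 5, 6 — each is linear in n (n = 1, 2, …).
For term 6, n = 6, so the run lengths are 12, 8.

CCCCCCCCCCCCDDDDDDDD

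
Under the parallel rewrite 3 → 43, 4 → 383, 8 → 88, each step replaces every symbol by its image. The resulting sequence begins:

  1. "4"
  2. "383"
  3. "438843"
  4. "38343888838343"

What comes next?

Applying the rule to each of the 14 symbols of 38343888838343 gives the pieces 43 88 43 383 43 88 88 88 88 43 88 43 383 43, which concatenate to the answer.

438843383438888888843884338343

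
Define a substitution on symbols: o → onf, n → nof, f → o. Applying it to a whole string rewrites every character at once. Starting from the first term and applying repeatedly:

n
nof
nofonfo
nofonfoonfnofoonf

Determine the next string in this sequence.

Rewriting the 17 symbols of nofonfoonfnofoonf one by one yields nof onf o onf nof o onf onf nof o nof onf o onf onf nof o; concatenated:

nofonfoonfnofoonfonfnofonofonfoonfonfnofo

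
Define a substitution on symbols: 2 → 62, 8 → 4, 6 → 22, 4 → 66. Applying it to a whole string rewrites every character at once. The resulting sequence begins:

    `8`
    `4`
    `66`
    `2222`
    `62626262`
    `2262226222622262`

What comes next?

62622262626222626262226262622262

Applying the rule to each of the 16 symbols of 2262226222622262 gives the pieces 62 62 22 62 62 62 22 62 62 62 22 62 62 62 22 62, which concatenate to the answer.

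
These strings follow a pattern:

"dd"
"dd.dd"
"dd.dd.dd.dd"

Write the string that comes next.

dd.dd.dd.dd.dd.dd.dd.dd

s(k+1) = s(k)·.·s(k) — each term doubles the last with '.' between the halves.
So the next term is two copies of dd.dd.dd.dd with '.' between the halves.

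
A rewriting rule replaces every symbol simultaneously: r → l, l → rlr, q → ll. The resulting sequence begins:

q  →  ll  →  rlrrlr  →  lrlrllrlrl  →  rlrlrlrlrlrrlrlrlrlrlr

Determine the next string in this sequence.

φ(rlrlrlrlrlrrlrlrlrlrlr) expands symbol-by-symbol to l rlr l rlr l rlr l rlr l rlr l l rlr l rlr l rlr l rlr l rlr l; joining the 22 pieces gives the next term.

lrlrlrlrlrlrlrlrlrlrllrlrlrlrlrlrlrlrlrlrl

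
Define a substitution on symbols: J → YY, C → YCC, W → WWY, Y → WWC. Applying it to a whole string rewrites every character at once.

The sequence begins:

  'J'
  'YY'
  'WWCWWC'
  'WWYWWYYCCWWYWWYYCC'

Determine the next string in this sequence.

Rewriting the 18 symbols of WWYWWYYCCWWYWWYYCC one by one yields WWY WWY WWC WWY WWY WWC WWC YCC YCC WWY WWY WWC WWY WWY WWC WWC YCC YCC; concatenated:

WWYWWYWWCWWYWWYWWCWWCYCCYCCWWYWWYWWCWWYWWYWWCWWCYCCYCC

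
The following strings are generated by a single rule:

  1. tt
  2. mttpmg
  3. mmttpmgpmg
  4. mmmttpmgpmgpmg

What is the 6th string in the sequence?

mmmmmttpmgpmgpmgpmgpmg

s(k+1) = m·s(k)·pmg, so each term gains m as a prefix and pmg as a suffix.
From mmmttpmgpmgpmg, 2 further steps: mmmttpmgpmgpmg → mmmmttpmgpmgpmgpmg → (answer).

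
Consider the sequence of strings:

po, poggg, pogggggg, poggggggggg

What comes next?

Each term is the previous one with ggg appended.
One more step from poggggggggg gives the answer.

pogggggggggggg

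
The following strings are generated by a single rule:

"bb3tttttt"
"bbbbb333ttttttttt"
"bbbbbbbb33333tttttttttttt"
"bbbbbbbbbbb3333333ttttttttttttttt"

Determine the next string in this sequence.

bbbbbbbbbbbbbb333333333tttttttttttttttttt

Reading off run lengths: b runs 2, 5, 8, 11; 3 runs 1, 3, 5, 7; t runs 6, 9, 12, 15 — each is linear in n (n = 1, 2, …).
Setting n = 5 gives 14, 9, 18 characters in each block.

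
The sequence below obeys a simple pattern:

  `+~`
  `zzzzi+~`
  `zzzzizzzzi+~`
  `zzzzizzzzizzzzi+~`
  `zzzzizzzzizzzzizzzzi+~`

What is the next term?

zzzzizzzzizzzzizzzzizzzzi+~

The strings grow by a fixed prefix zzzzi each time.
One more step from zzzzizzzzizzzzizzzzi+~ gives the answer.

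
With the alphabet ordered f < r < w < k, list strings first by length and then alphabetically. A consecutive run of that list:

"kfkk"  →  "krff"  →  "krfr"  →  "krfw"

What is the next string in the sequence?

krfk

Treat krfw as a base-4 numeral over the given alphabet and add one, carrying through any trailing k's.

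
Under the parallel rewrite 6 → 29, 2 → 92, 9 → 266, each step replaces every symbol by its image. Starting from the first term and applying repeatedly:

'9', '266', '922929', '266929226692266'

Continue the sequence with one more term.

Rewriting the 15 symbols of 266929226692266 one by one yields 92 29 29 266 92 266 92 92 29 29 266 92 92 29 29; concatenated:

922929266922669292292926692922929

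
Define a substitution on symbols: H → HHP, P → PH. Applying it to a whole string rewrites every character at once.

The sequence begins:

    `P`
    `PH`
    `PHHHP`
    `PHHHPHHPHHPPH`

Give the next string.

PHHHPHHPHHPPHHHPHHPPHHHPHHPPHPHHHP

φ(PHHHPHHPHHPPH) expands symbol-by-symbol to PH HHP HHP HHP PH HHP HHP PH HHP HHP PH PH HHP; joining the 13 pieces gives the next term.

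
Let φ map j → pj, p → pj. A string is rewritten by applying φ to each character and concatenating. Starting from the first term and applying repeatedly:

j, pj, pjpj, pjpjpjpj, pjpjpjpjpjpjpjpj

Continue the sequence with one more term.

pjpjpjpjpjpjpjpjpjpjpjpjpjpjpjpj

Applying the rule to each of the 16 symbols of pjpjpjpjpjpjpjpj gives the pieces pj pj pj pj pj pj pj pj pj pj pj pj pj pj pj pj, which concatenate to the answer.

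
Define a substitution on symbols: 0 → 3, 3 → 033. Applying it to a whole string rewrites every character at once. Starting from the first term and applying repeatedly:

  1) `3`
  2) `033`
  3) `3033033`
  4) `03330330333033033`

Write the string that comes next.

Rewriting the 17 symbols of 03330330333033033 one by one yields 3 033 033 033 3 033 033 3 033 033 033 3 033 033 3 033 033; concatenated:

30330330333033033303303303330330333033033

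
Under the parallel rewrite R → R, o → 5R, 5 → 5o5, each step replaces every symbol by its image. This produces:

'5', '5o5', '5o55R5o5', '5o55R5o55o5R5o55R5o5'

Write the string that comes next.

5o55R5o55o5R5o55R5o55o55R5o5R5o55R5o55o5R5o55R5o5

Replace each of the 20 characters of 5o55R5o55o5R5o55R5o5 in place — 5o5 5R 5o5 5o5 R 5o5 5R 5o5 5o5 5R 5o5 R 5o5 5R 5o5 5o5 R 5o5 5R 5o5 — and concatenate.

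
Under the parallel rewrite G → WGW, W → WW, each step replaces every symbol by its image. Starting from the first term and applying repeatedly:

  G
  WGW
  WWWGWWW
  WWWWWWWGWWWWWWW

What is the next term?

Applying the rule to each of the 15 symbols of WWWWWWWGWWWWWWW gives the pieces WW WW WW WW WW WW WW WGW WW WW WW WW WW WW WW, which concatenate to the answer.

WWWWWWWWWWWWWWWGWWWWWWWWWWWWWWW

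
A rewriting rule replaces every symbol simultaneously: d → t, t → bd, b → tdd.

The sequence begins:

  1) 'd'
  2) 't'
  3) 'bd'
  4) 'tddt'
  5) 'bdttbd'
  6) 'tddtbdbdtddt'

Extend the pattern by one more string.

bdttbdtddttddtbdttbd

Rewriting each symbol of tddtbdbdtddt: t→bd, d→t, d→t, t→bd, b→tdd, d→t, b→tdd, d→t, t→bd, d→t, d→t, t→bd, which concatenates to bd t t bd tdd t tdd t bd t t bd.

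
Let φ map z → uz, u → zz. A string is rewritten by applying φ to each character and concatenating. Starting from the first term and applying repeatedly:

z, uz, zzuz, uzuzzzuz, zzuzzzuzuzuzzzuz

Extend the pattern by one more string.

φ(zzuzzzuzuzuzzzuz) expands symbol-by-symbol to uz uz zz uz uz uz zz uz zz uz zz uz uz uz zz uz; joining the 16 pieces gives the next term.

uzuzzzuzuzuzzzuzzzuzzzuzuzuzzzuz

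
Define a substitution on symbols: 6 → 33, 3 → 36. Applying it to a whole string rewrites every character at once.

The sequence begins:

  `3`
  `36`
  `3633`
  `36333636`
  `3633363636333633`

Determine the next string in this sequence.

Applying the rule to each of the 16 symbols of 3633363636333633 gives the pieces 36 33 36 36 36 33 36 33 36 33 36 36 36 33 36 36, which concatenate to the answer.

36333636363336333633363636333636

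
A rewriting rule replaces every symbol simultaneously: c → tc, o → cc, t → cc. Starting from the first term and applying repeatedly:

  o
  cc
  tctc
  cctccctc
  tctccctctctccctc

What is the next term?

cctccctctctccctccctccctctctccctc

φ(tctccctctctccctc) expands symbol-by-symbol to cc tc cc tc tc tc cc tc cc tc cc tc tc tc cc tc; joining the 16 pieces gives the next term.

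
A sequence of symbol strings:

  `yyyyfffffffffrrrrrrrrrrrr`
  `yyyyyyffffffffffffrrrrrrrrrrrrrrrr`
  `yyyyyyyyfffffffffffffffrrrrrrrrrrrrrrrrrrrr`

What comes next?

yyyyyyyyyyffffffffffffffffffrrrrrrrrrrrrrrrrrrrrrrrr

Reading off run lengths: y runs 4, 6, 8; f runs 9, 12, 15; r runs 12, 16, 20 — each is linear in n, where the shown terms are n = 3, 4, 5.
Setting n = 6 gives 10, 18, 24 characters in each block.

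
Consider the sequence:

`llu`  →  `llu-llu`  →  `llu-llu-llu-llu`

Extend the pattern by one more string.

s(k+1) = s(k)·-·s(k) — each term doubles the last with '-' between the halves.
One more doubling of llu-llu-llu-llu gives the answer.

llu-llu-llu-llu-llu-llu-llu-llu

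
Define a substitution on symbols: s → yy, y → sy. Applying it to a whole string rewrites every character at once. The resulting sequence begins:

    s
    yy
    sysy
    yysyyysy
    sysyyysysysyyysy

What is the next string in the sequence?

Applying the rule to each of the 16 symbols of sysyyysysysyyysy gives the pieces yy sy yy sy sy sy yy sy yy sy yy sy sy sy yy sy, which concatenate to the answer.

yysyyysysysyyysyyysyyysysysyyysy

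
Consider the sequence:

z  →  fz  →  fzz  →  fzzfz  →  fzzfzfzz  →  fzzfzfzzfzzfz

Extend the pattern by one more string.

From term 3 onward, concatenate the last term with the second-to-last: fz·z = fzz, fzz·fz = fzzfz, …
So term 7 is fzzfzfzzfzzfz·fzzfzfzz.

fzzfzfzzfzzfzfzzfzfzz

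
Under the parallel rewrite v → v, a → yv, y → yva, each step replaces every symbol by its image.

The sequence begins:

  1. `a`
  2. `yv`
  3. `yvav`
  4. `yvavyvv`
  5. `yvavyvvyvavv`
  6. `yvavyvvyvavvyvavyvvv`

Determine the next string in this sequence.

Applying the rule to each of the 20 symbols of yvavyvvyvavvyvavyvvv gives the pieces yva v yv v yva v v yva v yv v v yva v yv v yva v v v, which concatenate to the answer.

yvavyvvyvavvyvavyvvvyvavyvvyvavvv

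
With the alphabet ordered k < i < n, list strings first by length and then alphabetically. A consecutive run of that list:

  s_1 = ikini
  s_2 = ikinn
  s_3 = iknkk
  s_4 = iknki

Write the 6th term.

Advancing 2 positions from iknki through iknki → iknkn reaches term 6.

iknik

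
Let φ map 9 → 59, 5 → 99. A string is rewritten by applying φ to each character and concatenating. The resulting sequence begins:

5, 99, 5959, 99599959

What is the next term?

5959995959599959

Expanding 99599959: 9→59, 9→59, 5→99, 9→59, 9→59, 9→59, 5→99, 9→59. Concatenated: 59 59 99 59 59 59 99 59.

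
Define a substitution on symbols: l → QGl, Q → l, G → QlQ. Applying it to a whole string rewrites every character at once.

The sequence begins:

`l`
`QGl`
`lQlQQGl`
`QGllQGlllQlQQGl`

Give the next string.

Rewriting the 15 symbols of QGllQGlllQlQQGl one by one yields l QlQ QGl QGl l QlQ QGl QGl QGl l QGl l l QlQ QGl; concatenated:

lQlQQGlQGllQlQQGlQGlQGllQGlllQlQQGl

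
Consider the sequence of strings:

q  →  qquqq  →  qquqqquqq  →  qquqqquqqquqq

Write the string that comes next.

The strings grow by a fixed prefix qquq each time.
Applying this once more to qquqqquqqquqq:

qquqqquqqquqqquqq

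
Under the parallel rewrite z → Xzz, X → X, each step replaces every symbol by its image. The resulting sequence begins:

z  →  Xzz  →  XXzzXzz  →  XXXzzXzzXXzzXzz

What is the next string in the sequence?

Rewriting the 15 symbols of XXXzzXzzXXzzXzz one by one yields X X X Xzz Xzz X Xzz Xzz X X Xzz Xzz X Xzz Xzz; concatenated:

XXXXzzXzzXXzzXzzXXXzzXzzXXzzXzz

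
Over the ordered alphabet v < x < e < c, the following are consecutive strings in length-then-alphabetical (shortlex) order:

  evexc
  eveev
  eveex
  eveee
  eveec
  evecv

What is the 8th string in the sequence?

evece

Continuing the enumeration 2 steps past evecv: evecv → evecx → (answer).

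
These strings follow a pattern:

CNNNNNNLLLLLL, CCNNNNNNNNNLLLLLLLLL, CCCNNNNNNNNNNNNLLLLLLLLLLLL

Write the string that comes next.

Reading off run lengths: C runs 1, 2, 3; N runs 6, 9, 12; L runs 6, 9, 12 — each is linear in n, where the shown terms are n = 2, 3, 4.
Setting n = 5 gives 4, 15, 15 characters in each block.

CCCCNNNNNNNNNNNNNNNLLLLLLLLLLLLLLL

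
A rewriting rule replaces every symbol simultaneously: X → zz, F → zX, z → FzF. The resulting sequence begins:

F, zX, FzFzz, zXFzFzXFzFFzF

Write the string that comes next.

FzFzzzXFzFzXFzFzzzXFzFzXzXFzFzX

Applying the rule to each of the 13 symbols of zXFzFzXFzFFzF gives the pieces FzF zz zX FzF zX FzF zz zX FzF zX zX FzF zX, which concatenate to the answer.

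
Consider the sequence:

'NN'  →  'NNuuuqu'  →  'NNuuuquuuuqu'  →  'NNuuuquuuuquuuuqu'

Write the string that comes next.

The strings grow by a fixed suffix uuuqu each time.
So the next term is NNuuuquuuuquuuuqu·uuuqu.

NNuuuquuuuquuuuquuuuqu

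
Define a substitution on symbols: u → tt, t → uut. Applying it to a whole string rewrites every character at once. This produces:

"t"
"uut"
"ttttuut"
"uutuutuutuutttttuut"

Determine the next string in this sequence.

Rewriting the 19 symbols of uutuutuutuutttttuut one by one yields tt tt uut tt tt uut tt tt uut tt tt uut uut uut uut uut tt tt uut; concatenated:

ttttuutttttuutttttuutttttuutuutuutuutuutttttuut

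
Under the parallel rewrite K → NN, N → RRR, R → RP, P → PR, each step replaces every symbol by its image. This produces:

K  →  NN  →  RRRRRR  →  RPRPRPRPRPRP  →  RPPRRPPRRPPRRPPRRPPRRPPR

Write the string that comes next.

RPPRPRRPRPPRPRRPRPPRPRRPRPPRPRRPRPPRPRRPRPPRPRRP

Replace each of the 24 characters of RPPRRPPRRPPRRPPRRPPRRPPR in place — RP PR PR RP RP PR PR RP RP PR PR RP RP PR PR RP RP PR PR RP RP PR PR RP — and concatenate.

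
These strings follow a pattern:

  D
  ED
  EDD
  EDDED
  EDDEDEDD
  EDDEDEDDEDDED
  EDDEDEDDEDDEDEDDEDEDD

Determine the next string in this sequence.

Each term (from the third on) is the previous term followed by the one before it: term 3 = ED·D = EDD.
Continuing: EDDEDEDDEDDEDEDDEDEDD · EDDEDEDDEDDED gives term 8.

EDDEDEDDEDDEDEDDEDEDDEDDEDEDDEDDED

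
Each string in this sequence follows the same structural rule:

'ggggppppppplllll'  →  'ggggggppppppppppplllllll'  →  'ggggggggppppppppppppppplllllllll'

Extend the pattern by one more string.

Each string has the form g^{2n} p^{4n-1} l^{2n+1}, where the shown terms are n = 2, 3, 4.
Setting n = 5 gives 10, 19, 11 characters in each block.

ggggggggggppppppppppppppppppplllllllllll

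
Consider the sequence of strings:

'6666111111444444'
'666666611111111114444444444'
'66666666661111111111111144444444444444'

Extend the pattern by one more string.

Term n consists of 3n+1 6's, followed by 4n+2 1's, followed by 4n+2 4's (n = 1, 2, …).
For the next term, n = 4, so the run lengths are 13, 18, 18.

6666666666666111111111111111111444444444444444444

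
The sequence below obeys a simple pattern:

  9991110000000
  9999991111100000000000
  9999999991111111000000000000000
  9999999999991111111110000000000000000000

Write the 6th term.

The n-th term is 3n 9's then 2n+1 1's then 4n+3 0's (n = 1, 2, …).
At n = 6 the blocks have lengths 18, 13, 27.

9999999999999999991111111111111000000000000000000000000000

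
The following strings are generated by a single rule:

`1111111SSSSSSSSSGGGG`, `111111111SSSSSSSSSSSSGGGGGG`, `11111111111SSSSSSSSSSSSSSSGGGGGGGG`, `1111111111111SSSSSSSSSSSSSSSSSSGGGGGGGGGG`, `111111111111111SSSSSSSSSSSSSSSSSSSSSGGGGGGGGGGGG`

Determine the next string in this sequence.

11111111111111111SSSSSSSSSSSSSSSSSSSSSSSSGGGGGGGGGGGGGG

Term n consists of 2n+3 1's, followed by 3n+3 S's, followed by 2n G's, where the shown terms are n = 2, 3, 4, 5, 6.
At n = 7 the blocks have lengths 17, 24, 14.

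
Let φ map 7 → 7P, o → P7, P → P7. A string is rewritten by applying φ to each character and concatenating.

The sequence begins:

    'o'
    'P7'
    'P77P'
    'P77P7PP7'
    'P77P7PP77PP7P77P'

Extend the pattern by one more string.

Rewriting the 16 symbols of P77P7PP77PP7P77P one by one yields P7 7P 7P P7 7P P7 P7 7P 7P P7 P7 7P P7 7P 7P P7; concatenated:

P77P7PP77PP7P77P7PP7P77PP77P7PP7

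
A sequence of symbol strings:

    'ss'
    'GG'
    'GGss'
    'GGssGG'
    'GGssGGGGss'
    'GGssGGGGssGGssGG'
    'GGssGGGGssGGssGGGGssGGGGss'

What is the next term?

GGssGGGGssGGssGGGGssGGGGssGGssGGGGssGGssGG

From term 3 onward, concatenate the last term with the second-to-last: GG·ss = GGss, GGss·GG = GGssGG, …
Continuing: GGssGGGGssGGssGGGGssGGGGss · GGssGGGGssGGssGG gives term 8.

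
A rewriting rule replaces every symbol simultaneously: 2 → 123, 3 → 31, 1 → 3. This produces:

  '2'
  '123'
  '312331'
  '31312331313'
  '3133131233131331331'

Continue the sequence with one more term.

31331313313123313133133131331313

φ(3133131233131331331) expands symbol-by-symbol to 31 3 31 31 3 31 3 123 31 31 3 31 3 31 31 3 31 31 3; joining the 19 pieces gives the next term.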